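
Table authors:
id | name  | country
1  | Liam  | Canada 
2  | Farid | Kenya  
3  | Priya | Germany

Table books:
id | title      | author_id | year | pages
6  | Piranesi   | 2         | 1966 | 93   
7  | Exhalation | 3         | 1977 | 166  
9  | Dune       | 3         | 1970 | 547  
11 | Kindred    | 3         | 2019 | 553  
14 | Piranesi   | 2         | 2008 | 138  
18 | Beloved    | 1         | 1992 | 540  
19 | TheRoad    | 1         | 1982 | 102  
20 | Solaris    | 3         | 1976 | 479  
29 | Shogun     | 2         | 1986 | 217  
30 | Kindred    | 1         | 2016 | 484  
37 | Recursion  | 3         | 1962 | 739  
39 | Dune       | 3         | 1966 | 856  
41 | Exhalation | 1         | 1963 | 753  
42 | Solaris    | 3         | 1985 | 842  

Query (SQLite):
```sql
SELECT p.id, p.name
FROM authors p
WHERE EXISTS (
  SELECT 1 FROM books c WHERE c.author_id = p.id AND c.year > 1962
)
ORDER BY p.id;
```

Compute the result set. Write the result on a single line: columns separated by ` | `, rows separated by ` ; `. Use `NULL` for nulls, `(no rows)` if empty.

For each authors row, check whether any books with matching author_id has year > 1962.
Keep rows where that is true.

1 | Liam ; 2 | Farid ; 3 | Priya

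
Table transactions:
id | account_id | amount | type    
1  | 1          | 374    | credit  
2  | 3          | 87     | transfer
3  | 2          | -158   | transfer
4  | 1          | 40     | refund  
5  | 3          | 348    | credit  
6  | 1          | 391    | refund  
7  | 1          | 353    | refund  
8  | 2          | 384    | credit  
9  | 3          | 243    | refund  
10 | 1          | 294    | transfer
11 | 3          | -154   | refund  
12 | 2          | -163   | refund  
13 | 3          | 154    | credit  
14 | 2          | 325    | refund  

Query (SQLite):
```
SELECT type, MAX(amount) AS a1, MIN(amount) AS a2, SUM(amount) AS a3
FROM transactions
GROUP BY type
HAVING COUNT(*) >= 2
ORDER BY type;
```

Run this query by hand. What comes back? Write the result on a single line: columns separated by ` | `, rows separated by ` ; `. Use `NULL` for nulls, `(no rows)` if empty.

credit | 384 | 154 | 1260 ; refund | 391 | -163 | 1035 ; transfer | 294 | -158 | 223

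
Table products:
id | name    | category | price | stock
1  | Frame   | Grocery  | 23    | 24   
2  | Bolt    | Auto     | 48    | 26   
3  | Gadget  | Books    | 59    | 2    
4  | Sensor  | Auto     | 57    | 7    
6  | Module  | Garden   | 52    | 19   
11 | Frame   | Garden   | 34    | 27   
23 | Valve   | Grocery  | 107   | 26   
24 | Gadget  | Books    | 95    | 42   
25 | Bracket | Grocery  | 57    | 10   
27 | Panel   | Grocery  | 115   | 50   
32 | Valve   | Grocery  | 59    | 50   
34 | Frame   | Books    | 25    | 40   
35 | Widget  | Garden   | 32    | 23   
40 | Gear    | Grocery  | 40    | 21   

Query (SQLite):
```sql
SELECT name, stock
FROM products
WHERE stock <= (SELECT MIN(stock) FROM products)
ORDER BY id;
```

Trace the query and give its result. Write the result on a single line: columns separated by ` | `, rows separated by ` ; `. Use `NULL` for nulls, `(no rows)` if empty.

Gadget | 2

Scalar subquery: MIN(stock) over all products rows = 2.
Keep rows where stock <= that value.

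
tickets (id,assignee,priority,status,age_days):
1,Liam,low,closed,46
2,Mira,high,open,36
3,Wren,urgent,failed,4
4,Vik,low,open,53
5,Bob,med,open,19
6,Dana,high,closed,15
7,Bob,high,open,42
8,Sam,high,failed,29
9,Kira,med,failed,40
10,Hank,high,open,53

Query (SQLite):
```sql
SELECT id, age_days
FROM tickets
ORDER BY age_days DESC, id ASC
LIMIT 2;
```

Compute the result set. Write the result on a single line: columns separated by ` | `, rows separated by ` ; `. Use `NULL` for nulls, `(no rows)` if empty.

Sort by age_days desc, tiebreak id asc: (53, id=4), (53, id=10), (46, id=1), (42, id=7), (40, id=9) …. Take first 2.

4 | 53 ; 10 | 53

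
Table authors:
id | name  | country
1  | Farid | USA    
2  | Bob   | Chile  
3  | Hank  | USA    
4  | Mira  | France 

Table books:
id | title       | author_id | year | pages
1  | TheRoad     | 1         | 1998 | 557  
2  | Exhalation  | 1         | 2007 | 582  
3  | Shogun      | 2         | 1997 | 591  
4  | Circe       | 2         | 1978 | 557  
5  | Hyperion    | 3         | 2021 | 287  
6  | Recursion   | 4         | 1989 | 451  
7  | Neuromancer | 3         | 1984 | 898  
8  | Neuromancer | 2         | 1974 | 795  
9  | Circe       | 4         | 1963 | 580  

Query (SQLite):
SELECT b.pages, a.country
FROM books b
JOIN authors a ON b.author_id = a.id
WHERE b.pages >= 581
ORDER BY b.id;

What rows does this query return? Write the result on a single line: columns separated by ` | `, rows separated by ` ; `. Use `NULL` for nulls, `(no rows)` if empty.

582 | USA ; 591 | Chile ; 898 | USA ; 795 | Chile

Each books row matches the authors row where author_id = authors.id.
Then keep rows with b.pages >= 581.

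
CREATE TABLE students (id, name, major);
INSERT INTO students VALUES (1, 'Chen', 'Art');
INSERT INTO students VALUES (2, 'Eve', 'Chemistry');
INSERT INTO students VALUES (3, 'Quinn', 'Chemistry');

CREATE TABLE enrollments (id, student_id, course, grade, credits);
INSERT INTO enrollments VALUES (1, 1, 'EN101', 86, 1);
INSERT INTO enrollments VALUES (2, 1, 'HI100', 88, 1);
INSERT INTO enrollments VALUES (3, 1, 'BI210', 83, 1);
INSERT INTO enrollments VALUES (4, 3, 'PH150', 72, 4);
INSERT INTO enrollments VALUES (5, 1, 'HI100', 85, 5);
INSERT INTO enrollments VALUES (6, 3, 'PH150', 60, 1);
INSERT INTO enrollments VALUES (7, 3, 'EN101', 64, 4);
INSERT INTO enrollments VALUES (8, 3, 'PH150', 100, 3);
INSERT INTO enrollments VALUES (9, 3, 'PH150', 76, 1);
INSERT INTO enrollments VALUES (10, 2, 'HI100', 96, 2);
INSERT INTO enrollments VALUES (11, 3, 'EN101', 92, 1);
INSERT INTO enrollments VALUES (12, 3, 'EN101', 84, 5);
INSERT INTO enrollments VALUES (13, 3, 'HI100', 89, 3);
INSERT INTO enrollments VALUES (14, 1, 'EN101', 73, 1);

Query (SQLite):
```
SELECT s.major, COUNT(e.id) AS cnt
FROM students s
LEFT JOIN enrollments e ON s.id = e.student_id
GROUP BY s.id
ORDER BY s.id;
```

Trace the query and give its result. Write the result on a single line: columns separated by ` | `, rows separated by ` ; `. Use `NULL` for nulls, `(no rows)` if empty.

LEFT JOIN keeps every students row; unmatched ones get NULL for enrollments columns.
Group by students.id and compute COUNT(e.id). COUNT(col) of an all-NULL group is 0.
  1: ids {1, 2, 3, 5, 14} → COUNT(e.id)=5
  2: ids {10} → COUNT(e.id)=1
  3: ids {4, 6, 7, 8, 9, 11, 12, 13} → COUNT(e.id)=8

Art | 5 ; Chemistry | 1 ; Chemistry | 8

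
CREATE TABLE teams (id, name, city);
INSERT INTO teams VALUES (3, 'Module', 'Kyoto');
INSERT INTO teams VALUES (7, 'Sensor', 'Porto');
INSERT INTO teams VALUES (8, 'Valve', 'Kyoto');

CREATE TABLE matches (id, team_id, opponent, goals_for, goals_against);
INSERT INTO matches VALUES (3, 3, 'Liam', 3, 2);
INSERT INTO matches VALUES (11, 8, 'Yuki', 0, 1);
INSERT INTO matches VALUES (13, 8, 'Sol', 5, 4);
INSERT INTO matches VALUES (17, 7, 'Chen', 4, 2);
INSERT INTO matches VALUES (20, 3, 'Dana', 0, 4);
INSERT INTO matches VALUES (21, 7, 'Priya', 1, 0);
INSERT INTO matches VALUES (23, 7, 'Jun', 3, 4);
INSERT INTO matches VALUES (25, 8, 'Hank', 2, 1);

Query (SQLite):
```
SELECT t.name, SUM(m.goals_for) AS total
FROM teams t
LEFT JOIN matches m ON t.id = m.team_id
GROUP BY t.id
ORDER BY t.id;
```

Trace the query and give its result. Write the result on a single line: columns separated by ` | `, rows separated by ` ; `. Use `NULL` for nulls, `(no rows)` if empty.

Module | 3 ; Sensor | 8 ; Valve | 7

LEFT JOIN keeps every teams row; unmatched ones get NULL for matches columns.
Group by teams.id and compute SUM(m.goals_for). SUM over an all-NULL group is NULL.
  3: ids {3, 20} → SUM(m.goals_for)=3
  7: ids {17, 21, 23} → SUM(m.goals_for)=8
  8: ids {11, 13, 25} → SUM(m.goals_for)=7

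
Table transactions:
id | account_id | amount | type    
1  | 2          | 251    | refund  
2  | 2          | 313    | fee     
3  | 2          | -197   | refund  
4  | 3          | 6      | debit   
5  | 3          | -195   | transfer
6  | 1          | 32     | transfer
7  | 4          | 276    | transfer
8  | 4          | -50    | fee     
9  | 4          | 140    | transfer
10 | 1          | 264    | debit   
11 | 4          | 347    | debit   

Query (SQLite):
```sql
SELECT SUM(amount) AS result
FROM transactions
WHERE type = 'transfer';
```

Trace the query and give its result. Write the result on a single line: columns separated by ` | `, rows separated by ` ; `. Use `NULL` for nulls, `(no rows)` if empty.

253

Rows where type='transfer' → amount values: [-195, 32, 276, 140].
SUM of non-NULL values = 253.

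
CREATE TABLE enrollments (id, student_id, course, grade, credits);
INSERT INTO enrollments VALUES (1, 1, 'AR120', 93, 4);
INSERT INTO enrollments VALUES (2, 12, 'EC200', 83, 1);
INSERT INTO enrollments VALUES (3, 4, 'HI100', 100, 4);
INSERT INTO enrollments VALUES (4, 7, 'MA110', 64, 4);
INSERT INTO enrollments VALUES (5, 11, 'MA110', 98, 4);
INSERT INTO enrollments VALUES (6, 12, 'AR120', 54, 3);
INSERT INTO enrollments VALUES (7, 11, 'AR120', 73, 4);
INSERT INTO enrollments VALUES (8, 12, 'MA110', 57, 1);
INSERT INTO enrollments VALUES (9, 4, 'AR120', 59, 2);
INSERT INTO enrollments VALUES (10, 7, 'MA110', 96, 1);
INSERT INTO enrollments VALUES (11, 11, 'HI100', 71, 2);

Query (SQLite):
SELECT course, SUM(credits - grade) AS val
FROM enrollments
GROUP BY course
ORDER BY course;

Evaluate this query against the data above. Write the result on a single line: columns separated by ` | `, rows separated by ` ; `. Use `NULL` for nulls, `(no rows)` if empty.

AR120 | -266 ; EC200 | -82 ; HI100 | -165 ; MA110 | -305

For each row compute credits - grade.
Group by course; take SUM of the expression per group.
  AR120: ids {1, 6, 7, 9} → SUM(credits - grade)=-266
  EC200: ids {2} → SUM(credits - grade)=-82
  HI100: ids {3, 11} → SUM(credits - grade)=-165
  MA110: ids {4, 5, 8, 10} → SUM(credits - grade)=-305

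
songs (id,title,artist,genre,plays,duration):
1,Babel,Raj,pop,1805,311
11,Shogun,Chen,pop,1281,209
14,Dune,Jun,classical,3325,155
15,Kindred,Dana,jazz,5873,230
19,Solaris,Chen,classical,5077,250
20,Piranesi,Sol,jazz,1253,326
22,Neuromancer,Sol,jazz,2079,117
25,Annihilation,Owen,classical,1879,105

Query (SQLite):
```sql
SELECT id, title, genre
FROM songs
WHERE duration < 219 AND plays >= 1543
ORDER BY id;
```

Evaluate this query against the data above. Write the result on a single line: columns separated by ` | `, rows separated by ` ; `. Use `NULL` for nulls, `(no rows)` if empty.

duration < 219: ids {11, 14, 22, 25}
plays >= 1543: ids {1, 14, 15, 19, 22, 25}
Combine with AND.

14 | Dune | classical ; 22 | Neuromancer | jazz ; 25 | Annihilation | classical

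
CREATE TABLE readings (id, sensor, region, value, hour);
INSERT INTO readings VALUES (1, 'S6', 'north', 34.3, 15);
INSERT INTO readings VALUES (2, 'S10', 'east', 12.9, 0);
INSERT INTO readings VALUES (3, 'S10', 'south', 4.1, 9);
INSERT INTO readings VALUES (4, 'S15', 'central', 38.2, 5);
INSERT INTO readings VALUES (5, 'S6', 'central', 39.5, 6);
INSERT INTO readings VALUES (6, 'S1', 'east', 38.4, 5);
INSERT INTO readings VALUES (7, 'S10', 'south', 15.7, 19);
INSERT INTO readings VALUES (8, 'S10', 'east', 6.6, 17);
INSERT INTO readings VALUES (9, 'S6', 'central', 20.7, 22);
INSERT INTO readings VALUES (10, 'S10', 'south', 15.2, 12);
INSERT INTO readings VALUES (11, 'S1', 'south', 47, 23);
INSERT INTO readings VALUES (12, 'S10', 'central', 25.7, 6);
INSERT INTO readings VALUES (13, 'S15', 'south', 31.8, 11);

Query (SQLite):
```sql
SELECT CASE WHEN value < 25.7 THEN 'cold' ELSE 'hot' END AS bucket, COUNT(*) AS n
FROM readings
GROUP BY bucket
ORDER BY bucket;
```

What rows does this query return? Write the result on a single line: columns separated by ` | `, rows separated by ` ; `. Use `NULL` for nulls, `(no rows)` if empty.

cold | 6 ; hot | 7

Bucket rows by value < 25.7 → 'cold' else 'hot'; count each bucket.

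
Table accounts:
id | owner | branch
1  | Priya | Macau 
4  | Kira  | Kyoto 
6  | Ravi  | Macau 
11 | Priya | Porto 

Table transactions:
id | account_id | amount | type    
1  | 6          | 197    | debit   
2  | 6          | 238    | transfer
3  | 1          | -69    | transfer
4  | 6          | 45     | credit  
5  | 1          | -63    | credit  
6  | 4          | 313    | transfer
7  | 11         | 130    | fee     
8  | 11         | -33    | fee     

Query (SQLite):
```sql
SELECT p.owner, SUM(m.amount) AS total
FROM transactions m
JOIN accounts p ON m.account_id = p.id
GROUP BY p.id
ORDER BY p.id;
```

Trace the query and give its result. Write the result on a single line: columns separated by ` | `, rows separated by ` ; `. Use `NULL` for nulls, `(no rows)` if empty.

Priya | -132 ; Kira | 313 ; Ravi | 480 ; Priya | 97

Join each transactions row to its accounts via account_id.
Group joined rows by accounts.id; compute SUM(m.amount) per group.
  1: ids {3, 5} → SUM(m.amount)=-132
  4: ids {6} → SUM(m.amount)=313
  6: ids {1, 2, 4} → SUM(m.amount)=480
  11: ids {7, 8} → SUM(m.amount)=97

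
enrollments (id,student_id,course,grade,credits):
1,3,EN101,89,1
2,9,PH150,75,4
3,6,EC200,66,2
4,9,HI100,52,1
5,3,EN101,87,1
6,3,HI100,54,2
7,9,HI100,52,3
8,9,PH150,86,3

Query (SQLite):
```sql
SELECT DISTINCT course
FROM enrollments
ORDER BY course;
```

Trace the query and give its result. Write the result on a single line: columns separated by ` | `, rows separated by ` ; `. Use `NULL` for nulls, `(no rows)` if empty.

Collect distinct course values from enrollments.

EC200 ; EN101 ; HI100 ; PH150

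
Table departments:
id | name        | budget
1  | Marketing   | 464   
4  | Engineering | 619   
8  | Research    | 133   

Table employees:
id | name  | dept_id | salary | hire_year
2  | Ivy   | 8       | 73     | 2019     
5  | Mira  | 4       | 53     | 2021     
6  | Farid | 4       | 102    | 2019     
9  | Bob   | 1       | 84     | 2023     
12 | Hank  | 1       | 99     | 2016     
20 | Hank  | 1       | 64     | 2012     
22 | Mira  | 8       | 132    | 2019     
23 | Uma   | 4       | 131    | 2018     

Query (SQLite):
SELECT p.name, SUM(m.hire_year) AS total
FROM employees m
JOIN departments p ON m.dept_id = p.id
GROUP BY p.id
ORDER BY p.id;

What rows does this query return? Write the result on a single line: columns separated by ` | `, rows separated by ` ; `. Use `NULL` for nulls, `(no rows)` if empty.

Join each employees row to its departments via dept_id.
Group joined rows by departments.id; compute SUM(m.hire_year) per group.
  1: ids {9, 12, 20} → SUM(m.hire_year)=6051
  4: ids {5, 6, 23} → SUM(m.hire_year)=6058
  8: ids {2, 22} → SUM(m.hire_year)=4038

Marketing | 6051 ; Engineering | 6058 ; Research | 4038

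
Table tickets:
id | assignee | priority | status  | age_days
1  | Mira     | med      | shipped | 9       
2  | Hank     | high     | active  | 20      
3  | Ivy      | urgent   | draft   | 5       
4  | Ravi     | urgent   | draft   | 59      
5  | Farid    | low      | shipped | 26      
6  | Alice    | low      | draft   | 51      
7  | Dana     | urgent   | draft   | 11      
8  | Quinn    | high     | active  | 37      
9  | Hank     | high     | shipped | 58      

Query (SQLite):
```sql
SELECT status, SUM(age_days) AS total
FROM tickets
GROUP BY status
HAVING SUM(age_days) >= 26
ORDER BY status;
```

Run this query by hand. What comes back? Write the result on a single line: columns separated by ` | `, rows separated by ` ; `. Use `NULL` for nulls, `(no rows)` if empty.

active | 57 ; draft | 126 ; shipped | 93

Partition tickets by status; compute SUM(age_days) within each group.
HAVING: keep groups where SUM(age_days) >= 26.
  active: ids {2, 8} → SUM(age_days)=57
  draft: ids {3, 4, 6, 7} → SUM(age_days)=126
  shipped: ids {1, 5, 9} → SUM(age_days)=93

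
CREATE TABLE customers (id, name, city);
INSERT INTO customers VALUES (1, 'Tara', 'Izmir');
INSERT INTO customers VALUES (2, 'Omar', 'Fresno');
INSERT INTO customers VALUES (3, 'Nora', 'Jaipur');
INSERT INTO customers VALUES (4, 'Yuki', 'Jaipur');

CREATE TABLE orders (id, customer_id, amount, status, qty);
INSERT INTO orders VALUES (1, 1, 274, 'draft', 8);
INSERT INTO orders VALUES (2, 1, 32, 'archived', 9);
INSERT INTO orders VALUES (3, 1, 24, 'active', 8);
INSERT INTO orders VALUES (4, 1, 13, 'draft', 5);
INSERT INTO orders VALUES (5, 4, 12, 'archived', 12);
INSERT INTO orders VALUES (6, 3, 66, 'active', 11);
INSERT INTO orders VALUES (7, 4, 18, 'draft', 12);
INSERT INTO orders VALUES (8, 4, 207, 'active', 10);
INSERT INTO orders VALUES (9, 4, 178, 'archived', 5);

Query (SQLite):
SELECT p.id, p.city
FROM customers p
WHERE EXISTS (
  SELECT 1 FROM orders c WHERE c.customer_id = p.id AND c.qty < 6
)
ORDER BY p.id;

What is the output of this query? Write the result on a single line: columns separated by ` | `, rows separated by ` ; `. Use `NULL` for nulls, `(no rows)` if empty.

1 | Izmir ; 4 | Jaipur

For each customers row, check whether any orders with matching customer_id has qty < 6.
Keep rows where that is true.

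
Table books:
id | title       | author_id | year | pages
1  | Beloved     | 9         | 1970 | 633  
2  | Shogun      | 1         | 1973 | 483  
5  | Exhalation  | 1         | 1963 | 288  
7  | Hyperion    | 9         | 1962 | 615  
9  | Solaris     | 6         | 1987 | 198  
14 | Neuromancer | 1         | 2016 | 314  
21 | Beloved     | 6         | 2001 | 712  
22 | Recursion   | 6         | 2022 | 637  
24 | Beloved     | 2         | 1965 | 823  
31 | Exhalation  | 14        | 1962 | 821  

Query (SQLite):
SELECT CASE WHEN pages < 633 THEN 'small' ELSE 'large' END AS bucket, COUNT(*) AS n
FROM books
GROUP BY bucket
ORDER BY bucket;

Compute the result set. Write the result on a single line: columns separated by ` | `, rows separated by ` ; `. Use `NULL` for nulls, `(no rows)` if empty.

large | 5 ; small | 5

Bucket rows by pages < 633 → 'small' else 'large'; count each bucket.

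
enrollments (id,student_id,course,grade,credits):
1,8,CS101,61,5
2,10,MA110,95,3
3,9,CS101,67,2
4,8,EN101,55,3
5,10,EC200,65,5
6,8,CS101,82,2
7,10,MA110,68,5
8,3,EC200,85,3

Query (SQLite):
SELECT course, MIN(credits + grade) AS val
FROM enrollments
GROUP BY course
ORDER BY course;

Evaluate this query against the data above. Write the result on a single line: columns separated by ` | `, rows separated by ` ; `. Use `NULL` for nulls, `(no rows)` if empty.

CS101 | 66 ; EC200 | 70 ; EN101 | 58 ; MA110 | 73

For each row compute credits + grade.
Group by course; take MIN of the expression per group.
  CS101: ids {1, 3, 6} → MIN(credits + grade)=66
  EC200: ids {5, 8} → MIN(credits + grade)=70
  EN101: ids {4} → MIN(credits + grade)=58
  MA110: ids {2, 7} → MIN(credits + grade)=73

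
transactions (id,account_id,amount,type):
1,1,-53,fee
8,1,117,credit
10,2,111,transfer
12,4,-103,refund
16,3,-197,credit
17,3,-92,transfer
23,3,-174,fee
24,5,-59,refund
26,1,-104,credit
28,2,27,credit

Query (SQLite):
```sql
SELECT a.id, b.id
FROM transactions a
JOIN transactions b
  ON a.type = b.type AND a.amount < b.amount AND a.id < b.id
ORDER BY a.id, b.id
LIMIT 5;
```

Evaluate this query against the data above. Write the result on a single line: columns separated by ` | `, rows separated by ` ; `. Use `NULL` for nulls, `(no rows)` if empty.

12 | 24 ; 16 | 26 ; 16 | 28 ; 26 | 28

Pairs (a,b) with same type, a.amount < b.amount, a.id < b.id.
type groups: credit:{8,16,26,28} fee:{1,23} refund:{12,24} transfer:{10,17}
Ordered by (a.id, b.id); first 5.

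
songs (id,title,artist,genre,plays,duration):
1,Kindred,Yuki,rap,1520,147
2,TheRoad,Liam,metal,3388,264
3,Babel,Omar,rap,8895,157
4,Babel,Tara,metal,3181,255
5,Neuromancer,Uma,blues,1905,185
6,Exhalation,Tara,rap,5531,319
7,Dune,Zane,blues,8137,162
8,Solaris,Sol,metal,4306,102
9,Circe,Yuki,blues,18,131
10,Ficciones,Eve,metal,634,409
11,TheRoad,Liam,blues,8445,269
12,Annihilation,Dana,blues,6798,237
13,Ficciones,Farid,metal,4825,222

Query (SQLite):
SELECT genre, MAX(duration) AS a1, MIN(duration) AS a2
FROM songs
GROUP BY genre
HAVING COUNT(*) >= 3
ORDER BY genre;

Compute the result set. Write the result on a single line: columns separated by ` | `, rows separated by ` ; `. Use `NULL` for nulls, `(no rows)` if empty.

blues | 269 | 131 ; metal | 409 | 102 ; rap | 319 | 147

Group songs by genre.
Per group compute: MAX(duration), MIN(duration).
HAVING: drop groups with fewer than 3 rows.
  blues: ids {5, 7, 9, 11, 12} → MAX(duration)=269, MIN(duration)=131
  metal: ids {2, 4, 8, 10, 13} → MAX(duration)=409, MIN(duration)=102
  rap: ids {1, 3, 6} → MAX(duration)=319, MIN(duration)=147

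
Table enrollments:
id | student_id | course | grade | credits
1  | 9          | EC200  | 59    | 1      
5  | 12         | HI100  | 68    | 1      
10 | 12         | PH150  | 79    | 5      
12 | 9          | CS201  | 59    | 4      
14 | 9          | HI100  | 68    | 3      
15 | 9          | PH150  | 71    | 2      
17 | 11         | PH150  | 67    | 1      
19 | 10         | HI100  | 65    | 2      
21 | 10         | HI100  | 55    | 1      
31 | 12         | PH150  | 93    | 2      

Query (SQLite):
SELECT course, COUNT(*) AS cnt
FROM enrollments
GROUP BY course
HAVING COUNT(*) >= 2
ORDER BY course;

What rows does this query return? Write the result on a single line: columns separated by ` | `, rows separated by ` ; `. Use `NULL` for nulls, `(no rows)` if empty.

HI100 | 4 ; PH150 | 4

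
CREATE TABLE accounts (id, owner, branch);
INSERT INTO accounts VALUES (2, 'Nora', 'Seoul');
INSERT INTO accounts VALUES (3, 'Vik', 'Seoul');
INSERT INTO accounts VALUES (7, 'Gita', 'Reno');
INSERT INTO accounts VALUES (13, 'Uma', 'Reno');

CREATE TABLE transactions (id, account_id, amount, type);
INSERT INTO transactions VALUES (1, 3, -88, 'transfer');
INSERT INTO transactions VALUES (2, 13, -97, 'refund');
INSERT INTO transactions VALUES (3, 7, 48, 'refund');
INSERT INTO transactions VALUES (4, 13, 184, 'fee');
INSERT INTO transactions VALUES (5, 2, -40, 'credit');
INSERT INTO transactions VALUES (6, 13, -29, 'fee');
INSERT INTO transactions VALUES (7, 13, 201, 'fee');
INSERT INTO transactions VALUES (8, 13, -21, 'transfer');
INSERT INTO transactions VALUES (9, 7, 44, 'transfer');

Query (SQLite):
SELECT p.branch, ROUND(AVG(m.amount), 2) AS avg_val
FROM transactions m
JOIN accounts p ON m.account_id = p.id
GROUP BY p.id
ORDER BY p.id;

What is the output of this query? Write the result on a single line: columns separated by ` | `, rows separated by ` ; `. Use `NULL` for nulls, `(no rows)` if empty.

Seoul | -40 ; Seoul | -88 ; Reno | 46 ; Reno | 47.6

Join each transactions row to its accounts via account_id.
Group joined rows by accounts.id; compute ROUND(AVG(m.amount), 2) per group.
  2: ids {5} → ROUND(AVG(m.amount), 2)=-40
  3: ids {1} → ROUND(AVG(m.amount), 2)=-88
  7: ids {3, 9} → ROUND(AVG(m.amount), 2)=46
  13: ids {2, 4, 6, 7, 8} → ROUND(AVG(m.amount), 2)=47.6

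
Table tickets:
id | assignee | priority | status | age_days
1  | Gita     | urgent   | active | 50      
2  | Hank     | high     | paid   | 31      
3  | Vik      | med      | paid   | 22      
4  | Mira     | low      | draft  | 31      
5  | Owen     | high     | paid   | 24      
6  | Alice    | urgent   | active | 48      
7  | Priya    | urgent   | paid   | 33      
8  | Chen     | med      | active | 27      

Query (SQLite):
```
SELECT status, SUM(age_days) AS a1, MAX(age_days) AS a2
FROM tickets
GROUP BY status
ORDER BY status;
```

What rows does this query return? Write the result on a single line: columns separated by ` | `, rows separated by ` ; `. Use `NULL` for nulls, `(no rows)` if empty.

active | 125 | 50 ; draft | 31 | 31 ; paid | 110 | 33

Group tickets by status.
Per group compute: SUM(age_days), MAX(age_days).
  active: ids {1, 6, 8} → SUM(age_days)=125, MAX(age_days)=50
  draft: ids {4} → SUM(age_days)=31, MAX(age_days)=31
  paid: ids {2, 3, 5, 7} → SUM(age_days)=110, MAX(age_days)=33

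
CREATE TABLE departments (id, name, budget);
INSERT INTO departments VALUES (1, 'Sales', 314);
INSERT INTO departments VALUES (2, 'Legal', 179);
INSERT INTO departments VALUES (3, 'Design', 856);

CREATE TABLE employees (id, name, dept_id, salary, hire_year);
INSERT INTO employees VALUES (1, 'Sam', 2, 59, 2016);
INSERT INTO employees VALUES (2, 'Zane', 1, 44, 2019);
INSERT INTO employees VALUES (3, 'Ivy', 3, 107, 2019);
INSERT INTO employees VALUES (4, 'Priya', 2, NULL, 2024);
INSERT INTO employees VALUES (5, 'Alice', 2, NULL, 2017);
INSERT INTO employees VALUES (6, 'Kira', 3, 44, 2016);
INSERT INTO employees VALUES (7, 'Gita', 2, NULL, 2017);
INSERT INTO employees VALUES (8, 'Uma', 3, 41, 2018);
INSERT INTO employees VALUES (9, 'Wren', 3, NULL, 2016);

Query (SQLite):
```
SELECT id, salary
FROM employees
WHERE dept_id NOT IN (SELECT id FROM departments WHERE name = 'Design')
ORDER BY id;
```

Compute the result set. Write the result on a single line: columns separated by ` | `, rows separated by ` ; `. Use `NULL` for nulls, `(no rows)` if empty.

Inner query: departments.id where name = 'Design'.
Outer: keep employees rows whose dept_id is not in that set.
Inner query → {3}

1 | 59 ; 2 | 44 ; 4 | NULL ; 5 | NULL ; 7 | NULL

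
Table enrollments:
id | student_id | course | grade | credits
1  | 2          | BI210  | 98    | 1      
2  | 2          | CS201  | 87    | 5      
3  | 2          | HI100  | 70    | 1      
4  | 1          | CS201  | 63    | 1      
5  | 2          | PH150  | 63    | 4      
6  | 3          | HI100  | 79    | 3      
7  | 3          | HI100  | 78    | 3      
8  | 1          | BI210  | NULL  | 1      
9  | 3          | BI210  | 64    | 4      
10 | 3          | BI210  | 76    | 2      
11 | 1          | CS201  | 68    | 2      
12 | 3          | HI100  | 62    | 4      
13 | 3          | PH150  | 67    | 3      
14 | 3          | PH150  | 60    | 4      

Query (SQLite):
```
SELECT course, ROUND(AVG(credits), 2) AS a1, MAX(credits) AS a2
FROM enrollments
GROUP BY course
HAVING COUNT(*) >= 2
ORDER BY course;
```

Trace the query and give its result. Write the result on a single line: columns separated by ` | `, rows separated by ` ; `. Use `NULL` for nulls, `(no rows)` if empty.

BI210 | 2 | 4 ; CS201 | 2.67 | 5 ; HI100 | 2.75 | 4 ; PH150 | 3.67 | 4

Group enrollments by course.
Per group compute: ROUND(AVG(credits), 2), MAX(credits).
HAVING: drop groups with fewer than 2 rows.
  BI210: ids {1, 8, 9, 10} → ROUND(AVG(credits), 2)=2, MAX(credits)=4
  CS201: ids {2, 4, 11} → ROUND(AVG(credits), 2)=2.67, MAX(credits)=5
  HI100: ids {3, 6, 7, 12} → ROUND(AVG(credits), 2)=2.75, MAX(credits)=4
  PH150: ids {5, 13, 14} → ROUND(AVG(credits), 2)=3.67, MAX(credits)=4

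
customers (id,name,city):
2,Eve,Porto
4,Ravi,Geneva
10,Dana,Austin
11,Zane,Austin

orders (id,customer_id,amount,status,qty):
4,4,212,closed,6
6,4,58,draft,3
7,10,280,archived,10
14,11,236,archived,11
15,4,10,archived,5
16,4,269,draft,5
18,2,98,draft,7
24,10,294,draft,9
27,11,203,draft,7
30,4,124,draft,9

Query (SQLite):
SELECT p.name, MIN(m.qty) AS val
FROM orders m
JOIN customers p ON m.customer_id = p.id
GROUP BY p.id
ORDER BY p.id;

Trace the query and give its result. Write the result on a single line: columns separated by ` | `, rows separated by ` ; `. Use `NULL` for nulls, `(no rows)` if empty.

Join each orders row to its customers via customer_id.
Group joined rows by customers.id; compute MIN(m.qty) per group.
  2: ids {18} → MIN(m.qty)=7
  4: ids {4, 6, 15, 16, 30} → MIN(m.qty)=3
  10: ids {7, 24} → MIN(m.qty)=9
  11: ids {14, 27} → MIN(m.qty)=7

Eve | 7 ; Ravi | 3 ; Dana | 9 ; Zane | 7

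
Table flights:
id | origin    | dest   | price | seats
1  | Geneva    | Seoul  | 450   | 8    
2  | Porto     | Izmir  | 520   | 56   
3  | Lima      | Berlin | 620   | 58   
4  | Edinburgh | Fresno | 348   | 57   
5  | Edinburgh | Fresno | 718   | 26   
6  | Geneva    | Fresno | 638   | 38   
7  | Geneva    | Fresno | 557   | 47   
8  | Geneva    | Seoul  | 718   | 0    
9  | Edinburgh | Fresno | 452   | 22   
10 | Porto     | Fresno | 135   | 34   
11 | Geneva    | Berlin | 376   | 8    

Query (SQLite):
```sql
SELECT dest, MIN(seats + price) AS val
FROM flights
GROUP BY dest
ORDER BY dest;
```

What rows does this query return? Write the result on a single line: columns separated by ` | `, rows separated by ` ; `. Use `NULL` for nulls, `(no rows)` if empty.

Berlin | 384 ; Fresno | 169 ; Izmir | 576 ; Seoul | 458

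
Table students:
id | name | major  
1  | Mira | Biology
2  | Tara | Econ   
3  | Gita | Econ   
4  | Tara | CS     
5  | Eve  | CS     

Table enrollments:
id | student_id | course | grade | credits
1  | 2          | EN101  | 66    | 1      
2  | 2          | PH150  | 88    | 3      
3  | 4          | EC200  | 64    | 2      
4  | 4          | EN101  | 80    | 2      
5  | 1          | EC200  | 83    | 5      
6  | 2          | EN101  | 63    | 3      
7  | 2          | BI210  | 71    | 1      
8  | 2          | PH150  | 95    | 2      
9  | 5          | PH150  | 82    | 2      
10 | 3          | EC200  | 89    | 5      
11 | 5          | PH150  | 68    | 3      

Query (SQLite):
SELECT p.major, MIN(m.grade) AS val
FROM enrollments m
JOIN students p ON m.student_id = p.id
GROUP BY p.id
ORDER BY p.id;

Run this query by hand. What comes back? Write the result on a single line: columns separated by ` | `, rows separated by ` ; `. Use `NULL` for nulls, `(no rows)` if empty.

Join each enrollments row to its students via student_id.
Group joined rows by students.id; compute MIN(m.grade) per group.
  1: ids {5} → MIN(m.grade)=83
  2: ids {1, 2, 6, 7, 8} → MIN(m.grade)=63
  3: ids {10} → MIN(m.grade)=89
  4: ids {3, 4} → MIN(m.grade)=64
  5: ids {9, 11} → MIN(m.grade)=68

Biology | 83 ; Econ | 63 ; Econ | 89 ; CS | 64 ; CS | 68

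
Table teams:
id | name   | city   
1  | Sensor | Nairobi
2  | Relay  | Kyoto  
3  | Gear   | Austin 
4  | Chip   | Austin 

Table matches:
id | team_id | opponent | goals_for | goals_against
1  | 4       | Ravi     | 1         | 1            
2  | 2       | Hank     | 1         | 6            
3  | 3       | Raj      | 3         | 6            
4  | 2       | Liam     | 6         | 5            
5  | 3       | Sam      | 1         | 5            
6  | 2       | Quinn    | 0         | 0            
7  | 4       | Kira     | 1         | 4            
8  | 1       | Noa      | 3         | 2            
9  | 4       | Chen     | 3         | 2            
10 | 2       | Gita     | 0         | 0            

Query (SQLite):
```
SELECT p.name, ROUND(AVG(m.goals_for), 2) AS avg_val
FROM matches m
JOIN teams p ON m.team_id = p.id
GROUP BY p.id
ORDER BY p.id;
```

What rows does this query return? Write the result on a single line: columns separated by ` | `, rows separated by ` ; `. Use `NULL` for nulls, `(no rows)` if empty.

Join each matches row to its teams via team_id.
Group joined rows by teams.id; compute ROUND(AVG(m.goals_for), 2) per group.
  1: ids {8} → ROUND(AVG(m.goals_for), 2)=3
  2: ids {2, 4, 6, 10} → ROUND(AVG(m.goals_for), 2)=1.75
  3: ids {3, 5} → ROUND(AVG(m.goals_for), 2)=2
  4: ids {1, 7, 9} → ROUND(AVG(m.goals_for), 2)=1.67

Sensor | 3 ; Relay | 1.75 ; Gear | 2 ; Chip | 1.67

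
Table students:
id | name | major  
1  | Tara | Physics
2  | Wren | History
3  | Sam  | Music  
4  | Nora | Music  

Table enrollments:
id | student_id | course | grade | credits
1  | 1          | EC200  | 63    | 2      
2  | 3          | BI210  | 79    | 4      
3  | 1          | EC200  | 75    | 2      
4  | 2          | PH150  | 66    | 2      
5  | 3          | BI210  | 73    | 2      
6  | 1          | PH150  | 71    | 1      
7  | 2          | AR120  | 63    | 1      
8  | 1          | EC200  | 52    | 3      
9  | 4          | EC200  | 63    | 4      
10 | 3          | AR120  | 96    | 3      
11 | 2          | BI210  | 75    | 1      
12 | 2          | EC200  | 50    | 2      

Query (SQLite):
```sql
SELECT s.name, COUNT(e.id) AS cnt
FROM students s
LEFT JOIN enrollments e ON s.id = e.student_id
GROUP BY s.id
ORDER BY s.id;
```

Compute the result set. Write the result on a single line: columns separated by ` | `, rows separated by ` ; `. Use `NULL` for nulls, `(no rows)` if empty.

Tara | 4 ; Wren | 4 ; Sam | 3 ; Nora | 1

LEFT JOIN keeps every students row; unmatched ones get NULL for enrollments columns.
Group by students.id and compute COUNT(e.id). COUNT(col) of an all-NULL group is 0.
  1: ids {1, 3, 6, 8} → COUNT(e.id)=4
  2: ids {4, 7, 11, 12} → COUNT(e.id)=4
  3: ids {2, 5, 10} → COUNT(e.id)=3
  4: ids {9} → COUNT(e.id)=1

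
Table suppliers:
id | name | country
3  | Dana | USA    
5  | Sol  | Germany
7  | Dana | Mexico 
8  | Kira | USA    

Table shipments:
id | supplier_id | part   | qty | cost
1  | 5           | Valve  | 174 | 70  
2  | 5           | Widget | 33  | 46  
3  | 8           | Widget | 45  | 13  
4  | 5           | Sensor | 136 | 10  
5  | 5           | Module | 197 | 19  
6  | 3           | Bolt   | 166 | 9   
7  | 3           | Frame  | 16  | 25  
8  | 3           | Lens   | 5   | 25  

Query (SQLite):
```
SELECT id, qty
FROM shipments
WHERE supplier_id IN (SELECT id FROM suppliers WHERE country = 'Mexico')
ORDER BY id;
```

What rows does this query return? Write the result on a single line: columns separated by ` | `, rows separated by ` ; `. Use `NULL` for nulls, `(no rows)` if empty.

(no rows)

Inner query: suppliers.id where country = 'Mexico'.
Outer: keep shipments rows whose supplier_id is in that set.
Inner query → {7}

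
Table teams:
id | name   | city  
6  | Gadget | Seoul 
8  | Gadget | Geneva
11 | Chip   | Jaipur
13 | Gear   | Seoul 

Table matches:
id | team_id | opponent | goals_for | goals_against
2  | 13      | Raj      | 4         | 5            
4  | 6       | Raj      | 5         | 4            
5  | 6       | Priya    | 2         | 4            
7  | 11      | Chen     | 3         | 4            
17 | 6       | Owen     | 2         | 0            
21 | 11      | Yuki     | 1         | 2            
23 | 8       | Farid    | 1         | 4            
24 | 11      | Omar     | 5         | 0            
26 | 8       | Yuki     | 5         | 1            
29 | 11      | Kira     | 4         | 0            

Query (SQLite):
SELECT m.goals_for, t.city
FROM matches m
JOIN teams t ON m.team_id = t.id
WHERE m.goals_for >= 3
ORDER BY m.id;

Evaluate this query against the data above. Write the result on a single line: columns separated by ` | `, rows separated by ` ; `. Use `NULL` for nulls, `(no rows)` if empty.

Each matches row matches the teams row where team_id = teams.id.
Then keep rows with m.goals_for >= 3.

4 | Seoul ; 5 | Seoul ; 3 | Jaipur ; 5 | Jaipur ; 5 | Geneva ; 4 | Jaipur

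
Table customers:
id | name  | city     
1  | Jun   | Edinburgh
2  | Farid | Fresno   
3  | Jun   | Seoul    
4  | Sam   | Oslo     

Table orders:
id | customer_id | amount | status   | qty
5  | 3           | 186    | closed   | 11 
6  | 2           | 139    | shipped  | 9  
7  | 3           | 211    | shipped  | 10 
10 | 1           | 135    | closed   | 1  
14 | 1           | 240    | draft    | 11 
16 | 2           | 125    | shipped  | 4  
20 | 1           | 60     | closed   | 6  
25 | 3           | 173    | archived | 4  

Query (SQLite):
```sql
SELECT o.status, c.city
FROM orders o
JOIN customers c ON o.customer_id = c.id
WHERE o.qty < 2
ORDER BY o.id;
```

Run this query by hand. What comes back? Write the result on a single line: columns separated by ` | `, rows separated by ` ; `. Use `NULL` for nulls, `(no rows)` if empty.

Each orders row matches the customers row where customer_id = customers.id.
Then keep rows with o.qty < 2.

closed | Edinburgh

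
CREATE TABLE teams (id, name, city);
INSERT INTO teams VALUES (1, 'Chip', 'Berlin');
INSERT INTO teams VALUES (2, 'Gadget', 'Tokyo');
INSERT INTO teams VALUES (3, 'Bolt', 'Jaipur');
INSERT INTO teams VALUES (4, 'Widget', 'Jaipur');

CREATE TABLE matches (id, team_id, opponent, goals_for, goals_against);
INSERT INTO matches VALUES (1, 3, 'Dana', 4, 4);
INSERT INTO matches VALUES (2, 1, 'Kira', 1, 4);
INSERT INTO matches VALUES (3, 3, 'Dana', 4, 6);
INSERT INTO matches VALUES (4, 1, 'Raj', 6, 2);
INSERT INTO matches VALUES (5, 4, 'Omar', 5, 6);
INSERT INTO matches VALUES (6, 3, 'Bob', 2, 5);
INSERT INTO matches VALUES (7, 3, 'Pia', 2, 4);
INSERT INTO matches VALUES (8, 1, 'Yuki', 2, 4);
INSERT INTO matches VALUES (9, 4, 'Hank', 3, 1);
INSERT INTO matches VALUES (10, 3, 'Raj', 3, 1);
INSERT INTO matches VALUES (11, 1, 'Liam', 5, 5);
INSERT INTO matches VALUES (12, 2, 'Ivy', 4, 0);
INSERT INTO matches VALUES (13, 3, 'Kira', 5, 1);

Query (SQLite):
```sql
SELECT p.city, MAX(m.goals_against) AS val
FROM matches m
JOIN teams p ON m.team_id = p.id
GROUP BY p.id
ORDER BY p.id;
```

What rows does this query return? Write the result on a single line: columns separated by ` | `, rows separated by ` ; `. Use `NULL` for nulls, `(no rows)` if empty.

Berlin | 5 ; Tokyo | 0 ; Jaipur | 6 ; Jaipur | 6

Join each matches row to its teams via team_id.
Group joined rows by teams.id; compute MAX(m.goals_against) per group.
  1: ids {2, 4, 8, 11} → MAX(m.goals_against)=5
  2: ids {12} → MAX(m.goals_against)=0
  3: ids {1, 3, 6, 7, 10, 13} → MAX(m.goals_against)=6
  4: ids {5, 9} → MAX(m.goals_against)=6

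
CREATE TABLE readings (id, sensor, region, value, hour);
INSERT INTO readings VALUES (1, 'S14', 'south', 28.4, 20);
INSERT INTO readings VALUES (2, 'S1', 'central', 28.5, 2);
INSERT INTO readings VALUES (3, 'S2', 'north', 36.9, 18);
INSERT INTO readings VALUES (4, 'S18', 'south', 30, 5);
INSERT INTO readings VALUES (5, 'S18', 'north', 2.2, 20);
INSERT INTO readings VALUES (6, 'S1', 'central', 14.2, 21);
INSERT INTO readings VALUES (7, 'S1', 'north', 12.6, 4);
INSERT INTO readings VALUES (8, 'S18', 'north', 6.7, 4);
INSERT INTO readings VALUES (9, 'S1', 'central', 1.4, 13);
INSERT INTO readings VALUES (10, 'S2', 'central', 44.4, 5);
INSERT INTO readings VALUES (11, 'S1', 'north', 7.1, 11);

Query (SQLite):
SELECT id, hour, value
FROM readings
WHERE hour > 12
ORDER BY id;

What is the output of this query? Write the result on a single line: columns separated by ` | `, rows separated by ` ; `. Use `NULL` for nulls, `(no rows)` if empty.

1 | 20 | 28.4 ; 3 | 18 | 36.9 ; 5 | 20 | 2.2 ; 6 | 21 | 14.2 ; 9 | 13 | 1.4

hour > 12: ids {1, 3, 5, 6, 9}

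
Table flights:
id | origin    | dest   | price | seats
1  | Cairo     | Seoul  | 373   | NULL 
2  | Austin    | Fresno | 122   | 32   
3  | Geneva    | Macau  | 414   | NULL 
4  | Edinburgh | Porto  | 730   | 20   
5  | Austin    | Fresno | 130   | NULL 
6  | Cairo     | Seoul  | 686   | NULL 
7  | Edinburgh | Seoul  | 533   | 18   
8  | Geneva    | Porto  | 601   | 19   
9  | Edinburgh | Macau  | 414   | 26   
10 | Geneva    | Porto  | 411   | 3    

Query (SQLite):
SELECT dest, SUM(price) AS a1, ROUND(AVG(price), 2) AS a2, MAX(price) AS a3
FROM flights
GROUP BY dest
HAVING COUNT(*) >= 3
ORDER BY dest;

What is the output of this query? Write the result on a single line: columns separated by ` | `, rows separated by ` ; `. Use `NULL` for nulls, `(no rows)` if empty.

Porto | 1742 | 580.67 | 730 ; Seoul | 1592 | 530.67 | 686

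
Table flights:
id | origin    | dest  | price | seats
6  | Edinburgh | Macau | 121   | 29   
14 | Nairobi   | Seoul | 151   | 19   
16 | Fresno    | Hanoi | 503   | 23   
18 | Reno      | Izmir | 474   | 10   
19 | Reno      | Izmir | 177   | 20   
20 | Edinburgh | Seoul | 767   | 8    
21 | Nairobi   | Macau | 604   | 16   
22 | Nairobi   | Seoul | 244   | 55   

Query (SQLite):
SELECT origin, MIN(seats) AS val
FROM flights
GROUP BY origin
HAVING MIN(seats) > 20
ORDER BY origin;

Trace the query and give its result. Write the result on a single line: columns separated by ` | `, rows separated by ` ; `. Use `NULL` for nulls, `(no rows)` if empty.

Partition flights by origin; compute MIN(seats) within each group.
HAVING: keep groups where MIN(seats) > 20.
  Edinburgh: ids {6, 20} → MIN(seats)=8
  Fresno: ids {16} → MIN(seats)=23
  Nairobi: ids {14, 21, 22} → MIN(seats)=16
  Reno: ids {18, 19} → MIN(seats)=10

Fresno | 23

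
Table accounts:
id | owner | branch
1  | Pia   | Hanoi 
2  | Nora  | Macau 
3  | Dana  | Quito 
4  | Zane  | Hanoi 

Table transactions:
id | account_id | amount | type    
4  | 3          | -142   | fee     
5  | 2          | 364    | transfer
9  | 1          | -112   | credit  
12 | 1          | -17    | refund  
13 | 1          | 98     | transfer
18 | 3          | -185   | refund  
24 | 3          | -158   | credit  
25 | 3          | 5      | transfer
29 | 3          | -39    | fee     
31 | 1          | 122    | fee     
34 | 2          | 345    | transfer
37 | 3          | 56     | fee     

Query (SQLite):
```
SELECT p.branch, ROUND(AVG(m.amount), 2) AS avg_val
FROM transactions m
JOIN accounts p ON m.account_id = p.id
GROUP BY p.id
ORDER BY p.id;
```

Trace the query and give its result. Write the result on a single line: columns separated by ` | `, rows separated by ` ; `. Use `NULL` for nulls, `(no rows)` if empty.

Hanoi | 22.75 ; Macau | 354.5 ; Quito | -77.17

Join each transactions row to its accounts via account_id.
Group joined rows by accounts.id; compute ROUND(AVG(m.amount), 2) per group.
  1: ids {9, 12, 13, 31} → ROUND(AVG(m.amount), 2)=22.75
  2: ids {5, 34} → ROUND(AVG(m.amount), 2)=354.5
  3: ids {4, 18, 24, 25, 29, 37} → ROUND(AVG(m.amount), 2)=-77.17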